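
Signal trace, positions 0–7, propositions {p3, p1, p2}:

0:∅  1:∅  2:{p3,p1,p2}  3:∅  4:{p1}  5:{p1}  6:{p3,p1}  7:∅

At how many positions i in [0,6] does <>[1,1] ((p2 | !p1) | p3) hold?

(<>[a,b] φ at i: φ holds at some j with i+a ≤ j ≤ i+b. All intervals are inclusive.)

Evaluate at each i in [0,6]:
  i=0: ✓ (witness j=1)
  i=1: ✓ (witness j=2)
  i=2: ✓ (witness j=3)
  i=3: ✗ (none in [4,4])
  i=4: ✗ (none in [5,5])
  i=5: ✓ (witness j=6)
  i=6: ✓ (witness j=7)
Positions where it holds: {0, 1, 2, 5, 6} → 5.

5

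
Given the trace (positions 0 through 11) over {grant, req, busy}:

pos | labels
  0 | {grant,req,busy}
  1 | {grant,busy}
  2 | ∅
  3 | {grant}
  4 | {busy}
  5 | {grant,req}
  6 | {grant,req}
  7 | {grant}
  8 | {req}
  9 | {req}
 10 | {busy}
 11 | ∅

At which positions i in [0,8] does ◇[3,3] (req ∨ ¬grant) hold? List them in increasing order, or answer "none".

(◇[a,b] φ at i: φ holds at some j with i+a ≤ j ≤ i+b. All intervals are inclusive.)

Evaluate at each i in [0,8]:
  i=0: ✗ (none in [3,3])
  i=1: ✓ (witness j=4)
  i=2: ✓ (witness j=5)
  i=3: ✓ (witness j=6)
  i=4: ✗ (none in [7,7])
  i=5: ✓ (witness j=8)
  i=6: ✓ (witness j=9)
  i=7: ✓ (witness j=10)
  i=8: ✓ (witness j=11)

1, 2, 3, 5, 6, 7, 8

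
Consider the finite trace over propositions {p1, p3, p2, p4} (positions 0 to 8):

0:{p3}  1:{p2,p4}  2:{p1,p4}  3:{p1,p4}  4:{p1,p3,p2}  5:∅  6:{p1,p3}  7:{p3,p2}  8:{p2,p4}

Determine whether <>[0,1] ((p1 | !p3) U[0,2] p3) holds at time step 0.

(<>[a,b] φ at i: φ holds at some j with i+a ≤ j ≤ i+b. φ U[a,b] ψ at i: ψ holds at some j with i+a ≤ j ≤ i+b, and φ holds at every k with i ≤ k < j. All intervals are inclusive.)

Holds

Check ((p1 | !p3) U[0,2] p3) at each j in [0,1]:
  j=0: holds
  j=1: fails
Found at j=0 → formula holds.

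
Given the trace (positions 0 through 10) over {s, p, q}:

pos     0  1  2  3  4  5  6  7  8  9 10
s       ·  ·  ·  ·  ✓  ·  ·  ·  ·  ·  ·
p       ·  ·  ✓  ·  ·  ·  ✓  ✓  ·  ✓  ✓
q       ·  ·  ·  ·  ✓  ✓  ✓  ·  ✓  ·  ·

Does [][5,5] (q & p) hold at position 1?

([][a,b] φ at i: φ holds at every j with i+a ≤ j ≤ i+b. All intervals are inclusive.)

Check (q & p) at every j in [6,6]:
  j=6: true
All positions satisfy it → formula holds.

True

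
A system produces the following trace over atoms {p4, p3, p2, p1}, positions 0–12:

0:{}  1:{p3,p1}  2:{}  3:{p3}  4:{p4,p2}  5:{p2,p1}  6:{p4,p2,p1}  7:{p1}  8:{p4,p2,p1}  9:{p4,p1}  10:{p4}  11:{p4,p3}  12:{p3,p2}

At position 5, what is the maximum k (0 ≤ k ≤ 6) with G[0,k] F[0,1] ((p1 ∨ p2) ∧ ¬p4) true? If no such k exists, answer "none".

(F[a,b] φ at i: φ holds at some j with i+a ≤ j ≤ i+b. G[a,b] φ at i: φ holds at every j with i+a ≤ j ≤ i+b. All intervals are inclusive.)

2

F[0,1] ((p1 ∨ p2) ∧ ¬p4) must hold from j=5 onward; find where it first fails.
  j=5: holds
  j=6: holds
  j=7: holds
  j=8: fails
Holds on [5,7], so largest k = 2.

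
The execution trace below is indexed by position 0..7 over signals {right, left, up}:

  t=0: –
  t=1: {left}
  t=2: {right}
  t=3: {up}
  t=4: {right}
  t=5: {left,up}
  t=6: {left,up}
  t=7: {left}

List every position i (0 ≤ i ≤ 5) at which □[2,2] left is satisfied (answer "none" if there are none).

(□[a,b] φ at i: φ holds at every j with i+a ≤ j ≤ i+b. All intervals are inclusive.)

3, 4, 5

Evaluate at each i in [0,5]:
  i=0: ✗ (fails at j=2)
  i=1: ✗ (fails at j=3)
  i=2: ✗ (fails at j=4)
  i=3: ✓ (all of [5,5])
  i=4: ✓ (all of [6,6])
  i=5: ✓ (all of [7,7])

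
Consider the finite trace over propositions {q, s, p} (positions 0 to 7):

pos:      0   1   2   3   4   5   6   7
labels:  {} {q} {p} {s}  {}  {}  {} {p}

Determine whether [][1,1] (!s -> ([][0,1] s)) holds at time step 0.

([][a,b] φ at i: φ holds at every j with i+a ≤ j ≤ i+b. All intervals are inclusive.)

Check (!s -> ([][0,1] s)) at every j in [1,1]:
  j=1: antecedent true; consequent fails at 1 → ✗
Fails at j=1 → formula fails.

Does not hold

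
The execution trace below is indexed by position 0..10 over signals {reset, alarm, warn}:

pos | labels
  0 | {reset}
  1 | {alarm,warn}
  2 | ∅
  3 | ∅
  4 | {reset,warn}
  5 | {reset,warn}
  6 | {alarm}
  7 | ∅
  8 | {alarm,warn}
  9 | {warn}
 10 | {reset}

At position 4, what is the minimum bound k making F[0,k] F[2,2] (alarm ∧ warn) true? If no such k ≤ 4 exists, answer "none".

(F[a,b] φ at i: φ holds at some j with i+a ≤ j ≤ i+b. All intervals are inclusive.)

2

Scan j = 4,5,… for F[2,2] (alarm ∧ warn):
  j=4: fails
  j=5: fails
  j=6: holds
First hit at j=6, so smallest k = 6-4 = 2.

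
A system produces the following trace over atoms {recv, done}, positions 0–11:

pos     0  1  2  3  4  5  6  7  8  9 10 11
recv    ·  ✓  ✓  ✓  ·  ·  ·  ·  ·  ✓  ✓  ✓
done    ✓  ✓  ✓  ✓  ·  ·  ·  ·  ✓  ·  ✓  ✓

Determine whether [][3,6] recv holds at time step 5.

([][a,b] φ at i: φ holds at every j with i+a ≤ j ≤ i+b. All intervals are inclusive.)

False

Check recv at every j in [8,11]:
  j=8: false
  j=9: true
  j=10: true
  j=11: true
Fails at j=8 → formula fails.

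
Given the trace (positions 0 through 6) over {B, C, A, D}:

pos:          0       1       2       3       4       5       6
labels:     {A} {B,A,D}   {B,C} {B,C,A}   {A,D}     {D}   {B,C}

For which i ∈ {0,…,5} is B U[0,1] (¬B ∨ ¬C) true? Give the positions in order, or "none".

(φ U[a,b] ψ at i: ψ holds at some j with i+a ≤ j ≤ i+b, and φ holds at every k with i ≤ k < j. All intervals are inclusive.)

0, 1, 3, 4, 5

Evaluate at each i in [0,5]:
  i=0: ✓ (rhs at j=0)
  i=1: ✓ (rhs at j=1)
  i=2: ✗ (no rhs in [2,3])
  i=3: ✓ (rhs at j=4; lhs holds on [3,3])
  i=4: ✓ (rhs at j=4)
  i=5: ✓ (rhs at j=5)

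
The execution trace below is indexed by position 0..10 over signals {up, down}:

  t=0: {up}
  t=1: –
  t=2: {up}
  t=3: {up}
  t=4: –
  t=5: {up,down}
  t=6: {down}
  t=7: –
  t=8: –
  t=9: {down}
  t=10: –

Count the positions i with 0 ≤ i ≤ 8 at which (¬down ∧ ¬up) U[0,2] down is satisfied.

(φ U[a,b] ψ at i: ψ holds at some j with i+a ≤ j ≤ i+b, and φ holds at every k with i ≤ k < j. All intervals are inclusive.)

5

Evaluate at each i in [0,8]:
  i=0: ✗ (no rhs in [0,2])
  i=1: ✗ (no rhs in [1,3])
  i=2: ✗ (no rhs in [2,4])
  i=3: ✗ (lhs fails at k=3 before rhs at j=5)
  i=4: ✓ (rhs at j=5; lhs holds on [4,4])
  i=5: ✓ (rhs at j=5)
  i=6: ✓ (rhs at j=6)
  i=7: ✓ (rhs at j=9; lhs holds on [7,8])
  i=8: ✓ (rhs at j=9; lhs holds on [8,8])
Positions where it holds: {4, 5, 6, 7, 8} → 5.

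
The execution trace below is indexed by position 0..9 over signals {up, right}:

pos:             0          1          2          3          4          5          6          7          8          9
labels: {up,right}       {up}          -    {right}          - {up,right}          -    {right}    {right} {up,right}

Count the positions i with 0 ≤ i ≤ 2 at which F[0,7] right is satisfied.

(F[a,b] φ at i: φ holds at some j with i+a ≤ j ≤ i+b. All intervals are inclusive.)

3

Evaluate at each i in [0,2]:
  i=0: ✓ (witness j=0)
  i=1: ✓ (witness j=3)
  i=2: ✓ (witness j=3)
Positions where it holds: {0, 1, 2} → 3.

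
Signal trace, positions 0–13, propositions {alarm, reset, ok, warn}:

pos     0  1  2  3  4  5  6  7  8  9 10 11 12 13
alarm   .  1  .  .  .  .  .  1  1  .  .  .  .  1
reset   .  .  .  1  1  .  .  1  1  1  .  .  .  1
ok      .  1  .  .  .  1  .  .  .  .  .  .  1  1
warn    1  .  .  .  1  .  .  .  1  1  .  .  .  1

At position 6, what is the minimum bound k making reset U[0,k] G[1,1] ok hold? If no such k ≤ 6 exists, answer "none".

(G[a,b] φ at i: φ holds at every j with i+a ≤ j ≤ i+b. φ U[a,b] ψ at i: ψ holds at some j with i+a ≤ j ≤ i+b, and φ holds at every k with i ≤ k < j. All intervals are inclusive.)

Need earliest j ≥ 6 with G[1,1] ok, and reset at every k in [6,j-1].
  j=6: rhs fails.
  j=7: rhs fails.
  j=8: rhs fails.
  j=9: rhs fails.
  j=10: rhs fails.
  j=11: rhs holds but lhs fails at k=6.
  j=12: rhs holds but lhs fails at k=6.
No witness within the range → none.

none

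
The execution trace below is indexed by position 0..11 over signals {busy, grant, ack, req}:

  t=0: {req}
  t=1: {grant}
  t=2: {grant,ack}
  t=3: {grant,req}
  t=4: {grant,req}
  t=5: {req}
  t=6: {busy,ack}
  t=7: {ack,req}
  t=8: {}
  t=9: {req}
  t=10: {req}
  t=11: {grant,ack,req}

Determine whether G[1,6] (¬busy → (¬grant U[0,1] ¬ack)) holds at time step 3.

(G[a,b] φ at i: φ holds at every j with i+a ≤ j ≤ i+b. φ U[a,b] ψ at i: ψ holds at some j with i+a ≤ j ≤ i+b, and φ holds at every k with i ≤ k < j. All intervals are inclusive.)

True

Check (¬busy → (¬grant U[0,1] ¬ack)) at every j in [4,9]:
  j=4: antecedent true; consequent holds → ✓
  j=5: antecedent true; consequent holds → ✓
  j=6: antecedent false → ✓
  j=7: antecedent true; consequent holds → ✓
  j=8: antecedent true; consequent holds → ✓
  j=9: antecedent true; consequent holds → ✓
All positions satisfy it → formula holds.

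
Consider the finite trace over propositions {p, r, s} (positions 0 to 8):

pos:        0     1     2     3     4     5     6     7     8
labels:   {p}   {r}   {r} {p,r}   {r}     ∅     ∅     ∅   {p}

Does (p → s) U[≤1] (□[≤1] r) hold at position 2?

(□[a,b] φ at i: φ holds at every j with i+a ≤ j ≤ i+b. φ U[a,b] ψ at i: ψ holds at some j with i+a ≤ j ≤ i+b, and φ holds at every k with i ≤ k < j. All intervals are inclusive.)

Need some j in [2,3] with □[≤1] r, and (p → s) at every k in [2,j-1].
  j=2: □[≤1] r holds; no prefix to check → satisfied.

True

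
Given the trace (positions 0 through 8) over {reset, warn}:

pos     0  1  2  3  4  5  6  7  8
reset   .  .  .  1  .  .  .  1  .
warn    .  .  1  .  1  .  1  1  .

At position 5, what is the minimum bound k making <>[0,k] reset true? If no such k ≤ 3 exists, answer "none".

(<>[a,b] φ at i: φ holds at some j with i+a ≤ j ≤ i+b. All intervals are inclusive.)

2

Scan j = 5,6,… for reset:
  j=5: fails
  j=6: fails
  j=7: holds
First hit at j=7, so smallest k = 7-5 = 2.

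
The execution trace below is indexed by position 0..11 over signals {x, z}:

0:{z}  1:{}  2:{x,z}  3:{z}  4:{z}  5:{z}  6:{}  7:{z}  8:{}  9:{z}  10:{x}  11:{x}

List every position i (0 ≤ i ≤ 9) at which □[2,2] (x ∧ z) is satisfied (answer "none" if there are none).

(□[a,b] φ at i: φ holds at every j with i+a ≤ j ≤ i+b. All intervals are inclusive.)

Evaluate at each i in [0,9]:
  i=0: ✓ (all of [2,2])
  i=1: ✗ (fails at j=3)
  i=2: ✗ (fails at j=4)
  i=3: ✗ (fails at j=5)
  i=4: ✗ (fails at j=6)
  i=5: ✗ (fails at j=7)
  i=6: ✗ (fails at j=8)
  i=7: ✗ (fails at j=9)
  i=8: ✗ (fails at j=10)
  i=9: ✗ (fails at j=11)

0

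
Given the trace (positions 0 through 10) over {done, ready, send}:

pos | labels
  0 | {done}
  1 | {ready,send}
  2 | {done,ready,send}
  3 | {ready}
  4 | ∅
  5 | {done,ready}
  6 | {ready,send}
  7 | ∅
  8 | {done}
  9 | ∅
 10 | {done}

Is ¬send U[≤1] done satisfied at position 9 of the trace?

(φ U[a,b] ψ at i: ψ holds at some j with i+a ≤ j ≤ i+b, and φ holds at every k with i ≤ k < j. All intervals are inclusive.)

Need some j in [9,10] with done, and ¬send at every k in [9,j-1].
  j=9: done false.
  j=10: done holds; ¬send holds at every k in [9,9] → satisfied.

True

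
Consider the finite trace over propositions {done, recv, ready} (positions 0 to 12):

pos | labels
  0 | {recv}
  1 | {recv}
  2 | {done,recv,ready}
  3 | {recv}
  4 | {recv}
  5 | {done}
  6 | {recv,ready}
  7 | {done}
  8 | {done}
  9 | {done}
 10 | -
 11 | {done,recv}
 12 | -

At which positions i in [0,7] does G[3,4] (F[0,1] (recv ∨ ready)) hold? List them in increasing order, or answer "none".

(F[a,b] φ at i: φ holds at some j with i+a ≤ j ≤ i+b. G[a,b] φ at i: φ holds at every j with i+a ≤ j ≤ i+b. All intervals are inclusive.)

0, 1, 2, 7

Evaluate at each i in [0,7]:
  i=0: ✓ (all of [3,4])
  i=1: ✓ (all of [4,5])
  i=2: ✓ (all of [5,6])
  i=3: ✗ (fails at j=7)
  i=4: ✗ (fails at j=7)
  i=5: ✗ (fails at j=8)
  i=6: ✗ (fails at j=9)
  i=7: ✓ (all of [10,11])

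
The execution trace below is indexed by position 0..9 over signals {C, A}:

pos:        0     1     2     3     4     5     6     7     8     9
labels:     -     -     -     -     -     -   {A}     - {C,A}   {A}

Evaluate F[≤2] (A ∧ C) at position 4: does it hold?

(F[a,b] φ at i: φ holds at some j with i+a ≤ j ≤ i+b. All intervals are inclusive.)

Check (A ∧ C) at each j in [4,6]:
  j=4: false
  j=5: false
  j=6: false
No position in the window satisfies it → formula fails.

No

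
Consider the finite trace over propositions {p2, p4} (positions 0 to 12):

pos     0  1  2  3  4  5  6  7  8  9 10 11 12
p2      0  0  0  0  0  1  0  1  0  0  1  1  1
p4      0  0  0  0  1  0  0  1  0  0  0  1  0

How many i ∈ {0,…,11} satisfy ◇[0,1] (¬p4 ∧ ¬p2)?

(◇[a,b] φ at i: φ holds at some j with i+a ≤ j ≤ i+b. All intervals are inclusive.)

Evaluate at each i in [0,11]:
  i=0: ✓ (witness j=0)
  i=1: ✓ (witness j=1)
  i=2: ✓ (witness j=2)
  i=3: ✓ (witness j=3)
  i=4: ✗ (none in [4,5])
  i=5: ✓ (witness j=6)
  i=6: ✓ (witness j=6)
  i=7: ✓ (witness j=8)
  i=8: ✓ (witness j=8)
  i=9: ✓ (witness j=9)
  i=10: ✗ (none in [10,11])
  i=11: ✗ (none in [11,12])
Positions where it holds: {0, 1, 2, 3, 5, 6, 7, 8, 9} → 9.

9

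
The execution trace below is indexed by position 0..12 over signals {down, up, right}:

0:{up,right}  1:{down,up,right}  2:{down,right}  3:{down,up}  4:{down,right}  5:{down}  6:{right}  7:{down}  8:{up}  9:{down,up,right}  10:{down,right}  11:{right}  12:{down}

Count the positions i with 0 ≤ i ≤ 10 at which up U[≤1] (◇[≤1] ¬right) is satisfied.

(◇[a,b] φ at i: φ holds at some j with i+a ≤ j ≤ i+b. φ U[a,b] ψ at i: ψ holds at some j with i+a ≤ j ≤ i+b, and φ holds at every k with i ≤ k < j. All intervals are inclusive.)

Evaluate at each i in [0,10]:
  i=0: ✗ (no rhs in [0,1])
  i=1: ✓ (rhs at j=2; lhs holds on [1,1])
  i=2: ✓ (rhs at j=2)
  i=3: ✓ (rhs at j=3)
  i=4: ✓ (rhs at j=4)
  i=5: ✓ (rhs at j=5)
  i=6: ✓ (rhs at j=6)
  i=7: ✓ (rhs at j=7)
  i=8: ✓ (rhs at j=8)
  i=9: ✗ (no rhs in [9,10])
  i=10: ✗ (lhs fails at k=10 before rhs at j=11)
Positions where it holds: {1, 2, 3, 4, 5, 6, 7, 8} → 8.

8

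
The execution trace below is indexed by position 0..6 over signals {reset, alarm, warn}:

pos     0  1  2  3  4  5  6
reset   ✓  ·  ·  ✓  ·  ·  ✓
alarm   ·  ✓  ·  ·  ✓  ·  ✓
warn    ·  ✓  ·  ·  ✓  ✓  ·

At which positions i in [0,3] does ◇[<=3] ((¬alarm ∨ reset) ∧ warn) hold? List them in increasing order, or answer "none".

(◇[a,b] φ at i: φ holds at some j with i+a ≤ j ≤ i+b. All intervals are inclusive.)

2, 3

Evaluate at each i in [0,3]:
  i=0: ✗ (none in [0,3])
  i=1: ✗ (none in [1,4])
  i=2: ✓ (witness j=5)
  i=3: ✓ (witness j=5)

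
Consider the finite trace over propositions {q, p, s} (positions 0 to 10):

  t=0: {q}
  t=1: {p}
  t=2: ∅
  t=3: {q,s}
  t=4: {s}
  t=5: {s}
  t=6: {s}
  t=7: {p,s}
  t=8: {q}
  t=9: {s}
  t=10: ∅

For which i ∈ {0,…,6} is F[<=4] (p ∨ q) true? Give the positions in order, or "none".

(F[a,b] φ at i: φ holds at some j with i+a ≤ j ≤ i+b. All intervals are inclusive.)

Evaluate at each i in [0,6]:
  i=0: ✓ (witness j=0)
  i=1: ✓ (witness j=1)
  i=2: ✓ (witness j=3)
  i=3: ✓ (witness j=3)
  i=4: ✓ (witness j=7)
  i=5: ✓ (witness j=7)
  i=6: ✓ (witness j=7)

0, 1, 2, 3, 4, 5, 6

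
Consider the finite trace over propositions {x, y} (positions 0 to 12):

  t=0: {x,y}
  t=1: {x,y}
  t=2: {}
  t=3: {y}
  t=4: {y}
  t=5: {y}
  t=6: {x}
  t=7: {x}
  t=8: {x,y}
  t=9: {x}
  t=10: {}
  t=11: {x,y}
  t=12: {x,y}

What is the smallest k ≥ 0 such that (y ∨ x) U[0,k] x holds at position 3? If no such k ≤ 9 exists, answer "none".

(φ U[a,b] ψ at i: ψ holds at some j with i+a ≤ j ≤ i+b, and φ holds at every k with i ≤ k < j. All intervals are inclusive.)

Need earliest j ≥ 3 with x, and (y ∨ x) at every k in [3,j-1].
  j=3: rhs fails.
  j=4: rhs fails.
  j=5: rhs fails.
  j=6: rhs holds; lhs holds on [3,5]. k = 3.

3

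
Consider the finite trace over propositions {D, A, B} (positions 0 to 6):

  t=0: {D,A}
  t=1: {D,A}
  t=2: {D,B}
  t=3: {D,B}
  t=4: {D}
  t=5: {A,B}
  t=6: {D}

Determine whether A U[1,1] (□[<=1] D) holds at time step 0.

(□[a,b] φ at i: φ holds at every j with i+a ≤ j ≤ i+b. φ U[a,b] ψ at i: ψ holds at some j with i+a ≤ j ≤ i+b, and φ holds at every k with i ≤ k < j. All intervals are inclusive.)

Holds

Need some j in [1,1] with □[<=1] D, and A at every k in [0,j-1].
  j=1: □[<=1] D holds; A holds at every k in [0,0] → satisfied.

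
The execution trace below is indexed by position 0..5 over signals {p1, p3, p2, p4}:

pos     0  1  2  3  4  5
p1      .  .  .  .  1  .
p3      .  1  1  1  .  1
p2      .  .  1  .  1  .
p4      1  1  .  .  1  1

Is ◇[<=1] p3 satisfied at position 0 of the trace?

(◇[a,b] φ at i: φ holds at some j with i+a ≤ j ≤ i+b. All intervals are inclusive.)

Check p3 at each j in [0,1]:
  j=0: false
  j=1: true
Found at j=1 → formula holds.

Holds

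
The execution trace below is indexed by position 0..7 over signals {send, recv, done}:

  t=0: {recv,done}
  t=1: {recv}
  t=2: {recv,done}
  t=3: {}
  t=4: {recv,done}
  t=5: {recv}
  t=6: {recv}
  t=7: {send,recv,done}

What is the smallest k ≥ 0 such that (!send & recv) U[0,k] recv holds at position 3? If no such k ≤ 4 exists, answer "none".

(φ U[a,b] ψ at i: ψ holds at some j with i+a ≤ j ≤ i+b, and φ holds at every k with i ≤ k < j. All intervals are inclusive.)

none

Need earliest j ≥ 3 with recv, and (!send & recv) at every k in [3,j-1].
  j=3: rhs fails.
  j=4: rhs holds but lhs fails at k=3.
  j=5: rhs holds but lhs fails at k=3.
  j=6: rhs holds but lhs fails at k=3.
  j=7: rhs holds but lhs fails at k=3.
No witness within the range → none.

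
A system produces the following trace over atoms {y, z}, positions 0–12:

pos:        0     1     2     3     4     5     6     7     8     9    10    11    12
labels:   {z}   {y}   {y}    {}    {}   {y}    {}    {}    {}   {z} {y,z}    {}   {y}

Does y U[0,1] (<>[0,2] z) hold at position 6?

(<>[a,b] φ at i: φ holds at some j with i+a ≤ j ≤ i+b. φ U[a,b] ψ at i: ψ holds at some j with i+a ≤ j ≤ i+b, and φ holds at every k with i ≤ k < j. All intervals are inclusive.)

Need some j in [6,7] with <>[0,2] z, and y at every k in [6,j-1].
  j=6: <>[0,2] z — fails (none in [6,8]).
  j=7: <>[0,2] z holds, but y fails at k=6 → not this j.
No j in the window works → until fails.

No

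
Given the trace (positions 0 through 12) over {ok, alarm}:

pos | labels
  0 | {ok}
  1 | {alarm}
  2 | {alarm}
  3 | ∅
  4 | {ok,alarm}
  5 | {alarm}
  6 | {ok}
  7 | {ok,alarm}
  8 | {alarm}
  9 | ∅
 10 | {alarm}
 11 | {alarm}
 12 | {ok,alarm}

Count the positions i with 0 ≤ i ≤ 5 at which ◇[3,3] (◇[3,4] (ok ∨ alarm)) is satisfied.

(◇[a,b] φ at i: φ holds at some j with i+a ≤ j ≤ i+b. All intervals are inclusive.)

6

Evaluate at each i in [0,5]:
  i=0: ✓ (witness j=3)
  i=1: ✓ (witness j=4)
  i=2: ✓ (witness j=5)
  i=3: ✓ (witness j=6)
  i=4: ✓ (witness j=7)
  i=5: ✓ (witness j=8)
Positions where it holds: {0, 1, 2, 3, 4, 5} → 6.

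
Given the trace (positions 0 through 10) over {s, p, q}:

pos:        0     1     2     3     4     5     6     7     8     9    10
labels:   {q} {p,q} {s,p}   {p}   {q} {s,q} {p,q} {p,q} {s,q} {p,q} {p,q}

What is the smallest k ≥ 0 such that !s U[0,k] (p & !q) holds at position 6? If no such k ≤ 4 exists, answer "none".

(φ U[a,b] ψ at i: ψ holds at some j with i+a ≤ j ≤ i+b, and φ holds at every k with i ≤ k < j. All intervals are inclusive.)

none

Need earliest j ≥ 6 with (p & !q), and !s at every k in [6,j-1].
  j=6: rhs fails.
  j=7: rhs fails.
  j=8: rhs fails.
  j=9: rhs fails.
  j=10: rhs fails.
No witness within the range → none.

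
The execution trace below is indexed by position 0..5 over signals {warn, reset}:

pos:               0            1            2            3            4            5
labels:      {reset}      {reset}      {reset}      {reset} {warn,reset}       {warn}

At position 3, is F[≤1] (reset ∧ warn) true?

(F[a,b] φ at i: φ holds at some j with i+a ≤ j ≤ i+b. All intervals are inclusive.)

Check (reset ∧ warn) at each j in [3,4]:
  j=3: false
  j=4: true
Found at j=4 → formula holds.

True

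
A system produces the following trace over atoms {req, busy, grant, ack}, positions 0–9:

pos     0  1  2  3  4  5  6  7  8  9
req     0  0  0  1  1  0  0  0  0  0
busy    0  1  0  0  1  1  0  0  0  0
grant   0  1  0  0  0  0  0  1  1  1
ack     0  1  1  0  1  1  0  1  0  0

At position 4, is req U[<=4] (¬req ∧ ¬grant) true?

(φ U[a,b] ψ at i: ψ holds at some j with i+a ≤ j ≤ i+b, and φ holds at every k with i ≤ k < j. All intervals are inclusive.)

Yes

Need some j in [4,8] with (¬req ∧ ¬grant), and req at every k in [4,j-1].
  j=4: (¬req ∧ ¬grant) false.
  j=5: (¬req ∧ ¬grant) holds; req holds at every k in [4,4] → satisfied.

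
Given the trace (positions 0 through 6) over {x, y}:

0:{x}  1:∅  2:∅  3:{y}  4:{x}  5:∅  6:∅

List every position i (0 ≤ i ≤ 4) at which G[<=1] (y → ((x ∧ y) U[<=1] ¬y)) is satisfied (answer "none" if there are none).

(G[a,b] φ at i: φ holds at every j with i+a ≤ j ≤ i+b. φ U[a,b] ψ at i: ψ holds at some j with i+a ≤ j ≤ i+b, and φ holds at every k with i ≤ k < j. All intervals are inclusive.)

Evaluate at each i in [0,4]:
  i=0: ✓ (all of [0,1])
  i=1: ✓ (all of [1,2])
  i=2: ✗ (fails at j=3)
  i=3: ✗ (fails at j=3)
  i=4: ✓ (all of [4,5])

0, 1, 4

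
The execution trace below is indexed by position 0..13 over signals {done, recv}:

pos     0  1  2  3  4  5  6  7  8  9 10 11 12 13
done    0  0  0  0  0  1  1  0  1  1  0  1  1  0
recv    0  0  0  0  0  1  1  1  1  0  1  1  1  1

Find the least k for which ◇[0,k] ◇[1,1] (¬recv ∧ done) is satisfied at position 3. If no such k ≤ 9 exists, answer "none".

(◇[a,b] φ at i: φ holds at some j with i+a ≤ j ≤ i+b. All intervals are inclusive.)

Scan j = 3,4,… for ◇[1,1] (¬recv ∧ done):
  j=3: fails
  j=4: fails
  j=5: fails
  j=6: fails
  j=7: fails
  j=8: holds
First hit at j=8, so smallest k = 8-3 = 5.

5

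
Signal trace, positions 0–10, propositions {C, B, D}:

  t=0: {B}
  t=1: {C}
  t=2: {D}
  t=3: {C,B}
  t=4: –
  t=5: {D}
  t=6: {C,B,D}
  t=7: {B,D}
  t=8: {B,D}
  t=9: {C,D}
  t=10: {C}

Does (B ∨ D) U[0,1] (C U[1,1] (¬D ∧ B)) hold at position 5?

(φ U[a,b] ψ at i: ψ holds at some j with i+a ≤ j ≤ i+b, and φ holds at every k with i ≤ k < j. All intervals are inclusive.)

Need some j in [5,6] with (C U[1,1] (¬D ∧ B)), and (B ∨ D) at every k in [5,j-1].
  j=5: (C U[1,1] (¬D ∧ B)) — fails.
  j=6: (C U[1,1] (¬D ∧ B)) — fails.
No j in the window works → until fails.

No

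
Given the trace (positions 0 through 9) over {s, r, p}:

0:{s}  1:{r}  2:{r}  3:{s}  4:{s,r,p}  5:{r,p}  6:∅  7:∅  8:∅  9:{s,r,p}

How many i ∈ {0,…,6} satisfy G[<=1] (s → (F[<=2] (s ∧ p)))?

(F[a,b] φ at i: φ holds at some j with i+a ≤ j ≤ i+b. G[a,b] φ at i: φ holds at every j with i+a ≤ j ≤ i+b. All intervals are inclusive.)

Evaluate at each i in [0,6]:
  i=0: ✗ (fails at j=0)
  i=1: ✓ (all of [1,2])
  i=2: ✓ (all of [2,3])
  i=3: ✓ (all of [3,4])
  i=4: ✓ (all of [4,5])
  i=5: ✓ (all of [5,6])
  i=6: ✓ (all of [6,7])
Positions where it holds: {1, 2, 3, 4, 5, 6} → 6.

6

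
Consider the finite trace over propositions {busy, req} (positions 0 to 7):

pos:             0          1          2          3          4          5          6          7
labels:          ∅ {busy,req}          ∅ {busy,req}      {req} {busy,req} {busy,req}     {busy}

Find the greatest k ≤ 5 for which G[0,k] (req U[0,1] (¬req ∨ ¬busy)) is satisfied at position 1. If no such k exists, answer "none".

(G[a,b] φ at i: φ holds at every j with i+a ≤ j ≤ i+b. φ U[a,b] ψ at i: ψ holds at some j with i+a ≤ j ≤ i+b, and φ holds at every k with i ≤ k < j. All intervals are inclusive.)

3

(req U[0,1] (¬req ∨ ¬busy)) must hold from j=1 onward; find where it first fails.
  j=1: holds
  j=2: holds
  j=3: holds
  j=4: holds
  j=5: fails
Holds on [1,4], so largest k = 3.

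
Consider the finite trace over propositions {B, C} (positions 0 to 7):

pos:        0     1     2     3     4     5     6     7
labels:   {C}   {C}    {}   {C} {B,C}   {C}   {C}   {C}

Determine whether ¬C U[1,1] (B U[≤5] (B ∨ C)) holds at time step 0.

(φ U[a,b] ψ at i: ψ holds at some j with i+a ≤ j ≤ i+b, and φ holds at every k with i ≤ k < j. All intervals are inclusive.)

No

Need some j in [1,1] with (B U[≤5] (B ∨ C)), and ¬C at every k in [0,j-1].
  j=1: (B U[≤5] (B ∨ C)) holds, but ¬C fails at k=0 → not this j.
No j in the window works → until fails.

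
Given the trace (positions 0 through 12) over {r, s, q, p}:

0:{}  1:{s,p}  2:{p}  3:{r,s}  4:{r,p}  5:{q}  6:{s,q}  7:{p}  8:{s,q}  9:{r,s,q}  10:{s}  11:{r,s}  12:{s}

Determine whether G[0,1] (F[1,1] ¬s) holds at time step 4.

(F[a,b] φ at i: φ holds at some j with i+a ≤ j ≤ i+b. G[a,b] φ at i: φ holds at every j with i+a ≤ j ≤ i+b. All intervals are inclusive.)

Check F[1,1] ¬s at every j in [4,5]:
  j=4: holds (witness at 5)
  j=5: fails (none in [6,6])
Fails at j=5 → formula fails.

Does not hold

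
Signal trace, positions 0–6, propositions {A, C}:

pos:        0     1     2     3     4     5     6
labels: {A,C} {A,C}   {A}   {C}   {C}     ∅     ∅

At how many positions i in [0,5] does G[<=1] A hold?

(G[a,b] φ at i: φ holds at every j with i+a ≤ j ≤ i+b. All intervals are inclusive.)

Evaluate at each i in [0,5]:
  i=0: ✓ (all of [0,1])
  i=1: ✓ (all of [1,2])
  i=2: ✗ (fails at j=3)
  i=3: ✗ (fails at j=3)
  i=4: ✗ (fails at j=4)
  i=5: ✗ (fails at j=5)
Positions where it holds: {0, 1} → 2.

2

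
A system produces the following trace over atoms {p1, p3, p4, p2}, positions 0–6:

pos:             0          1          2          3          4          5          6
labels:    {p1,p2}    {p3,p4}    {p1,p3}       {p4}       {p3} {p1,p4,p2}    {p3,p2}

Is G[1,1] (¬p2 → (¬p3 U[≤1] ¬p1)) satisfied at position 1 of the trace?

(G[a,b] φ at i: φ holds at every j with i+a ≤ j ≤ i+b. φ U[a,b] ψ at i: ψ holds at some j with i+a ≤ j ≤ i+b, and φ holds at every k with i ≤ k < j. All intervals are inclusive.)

Check (¬p2 → (¬p3 U[≤1] ¬p1)) at every j in [2,2]:
  j=2: antecedent true; consequent fails → ✗
Fails at j=2 → formula fails.

False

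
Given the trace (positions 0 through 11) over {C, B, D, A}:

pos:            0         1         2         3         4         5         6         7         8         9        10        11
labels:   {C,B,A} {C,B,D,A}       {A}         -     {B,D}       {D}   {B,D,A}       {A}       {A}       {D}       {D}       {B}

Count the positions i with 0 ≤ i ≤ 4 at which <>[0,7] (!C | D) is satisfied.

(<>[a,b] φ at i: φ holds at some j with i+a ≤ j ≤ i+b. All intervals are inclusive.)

5

Evaluate at each i in [0,4]:
  i=0: ✓ (witness j=1)
  i=1: ✓ (witness j=1)
  i=2: ✓ (witness j=2)
  i=3: ✓ (witness j=3)
  i=4: ✓ (witness j=4)
Positions where it holds: {0, 1, 2, 3, 4} → 5.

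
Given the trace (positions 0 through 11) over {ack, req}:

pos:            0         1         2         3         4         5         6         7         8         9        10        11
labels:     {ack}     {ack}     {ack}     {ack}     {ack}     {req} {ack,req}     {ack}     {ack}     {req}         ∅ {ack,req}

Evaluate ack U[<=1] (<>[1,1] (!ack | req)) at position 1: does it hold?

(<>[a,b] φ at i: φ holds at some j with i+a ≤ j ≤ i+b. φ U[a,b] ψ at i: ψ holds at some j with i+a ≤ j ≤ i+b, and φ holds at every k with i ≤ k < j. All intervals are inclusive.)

Need some j in [1,2] with <>[1,1] (!ack | req), and ack at every k in [1,j-1].
  j=1: <>[1,1] (!ack | req) — fails (none in [2,2]).
  j=2: <>[1,1] (!ack | req) — fails (none in [3,3]).
No j in the window works → until fails.

False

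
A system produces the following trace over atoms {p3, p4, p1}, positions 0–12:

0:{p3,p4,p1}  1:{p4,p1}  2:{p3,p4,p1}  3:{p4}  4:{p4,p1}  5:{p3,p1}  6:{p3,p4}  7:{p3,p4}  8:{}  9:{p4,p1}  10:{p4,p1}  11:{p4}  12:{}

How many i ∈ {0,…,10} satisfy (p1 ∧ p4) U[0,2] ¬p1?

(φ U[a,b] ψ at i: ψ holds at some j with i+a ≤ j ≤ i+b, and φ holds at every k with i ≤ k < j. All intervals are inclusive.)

Evaluate at each i in [0,10]:
  i=0: ✗ (no rhs in [0,2])
  i=1: ✓ (rhs at j=3; lhs holds on [1,2])
  i=2: ✓ (rhs at j=3; lhs holds on [2,2])
  i=3: ✓ (rhs at j=3)
  i=4: ✗ (lhs fails at k=5 before rhs at j=6)
  i=5: ✗ (lhs fails at k=5 before rhs at j=6)
  i=6: ✓ (rhs at j=6)
  i=7: ✓ (rhs at j=7)
  i=8: ✓ (rhs at j=8)
  i=9: ✓ (rhs at j=11; lhs holds on [9,10])
  i=10: ✓ (rhs at j=11; lhs holds on [10,10])
Positions where it holds: {1, 2, 3, 6, 7, 8, 9, 10} → 8.

8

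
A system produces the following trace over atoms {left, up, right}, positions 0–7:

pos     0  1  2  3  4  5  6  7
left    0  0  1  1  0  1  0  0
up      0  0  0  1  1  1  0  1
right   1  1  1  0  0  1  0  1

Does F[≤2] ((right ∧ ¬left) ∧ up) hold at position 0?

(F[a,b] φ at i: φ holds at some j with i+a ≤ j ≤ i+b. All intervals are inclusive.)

Check ((right ∧ ¬left) ∧ up) at each j in [0,2]:
  j=0: false
  j=1: false
  j=2: false
No position in the window satisfies it → formula fails.

False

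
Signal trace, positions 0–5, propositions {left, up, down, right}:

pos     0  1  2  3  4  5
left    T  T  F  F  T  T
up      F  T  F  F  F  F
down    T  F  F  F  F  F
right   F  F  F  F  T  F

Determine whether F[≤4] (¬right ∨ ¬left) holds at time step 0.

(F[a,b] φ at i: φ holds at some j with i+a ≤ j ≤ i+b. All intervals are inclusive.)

True

Check (¬right ∨ ¬left) at each j in [0,4]:
  j=0: true
  j=1: true
  j=2: true
  j=3: true
  j=4: false
Found at j=0 → formula holds.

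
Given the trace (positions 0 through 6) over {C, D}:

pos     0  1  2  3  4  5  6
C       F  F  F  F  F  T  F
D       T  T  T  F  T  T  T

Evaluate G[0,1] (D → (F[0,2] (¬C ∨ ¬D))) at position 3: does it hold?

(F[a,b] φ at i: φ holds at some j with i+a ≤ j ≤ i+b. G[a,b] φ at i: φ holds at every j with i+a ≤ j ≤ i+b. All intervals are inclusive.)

Yes

Check (D → (F[0,2] (¬C ∨ ¬D))) at every j in [3,4]:
  j=3: antecedent false → ✓
  j=4: antecedent true; consequent holds (witness at 4) → ✓
All positions satisfy it → formula holds.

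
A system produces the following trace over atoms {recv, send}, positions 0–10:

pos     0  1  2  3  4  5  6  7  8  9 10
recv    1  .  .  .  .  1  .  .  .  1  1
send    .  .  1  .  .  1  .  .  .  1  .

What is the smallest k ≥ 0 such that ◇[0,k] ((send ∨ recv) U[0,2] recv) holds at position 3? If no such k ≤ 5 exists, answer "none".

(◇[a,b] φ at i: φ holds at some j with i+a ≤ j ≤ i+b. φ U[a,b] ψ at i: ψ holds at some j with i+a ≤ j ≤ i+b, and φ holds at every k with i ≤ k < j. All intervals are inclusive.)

Scan j = 3,4,… for ((send ∨ recv) U[0,2] recv):
  j=3: fails
  j=4: fails
  j=5: holds
First hit at j=5, so smallest k = 5-3 = 2.

2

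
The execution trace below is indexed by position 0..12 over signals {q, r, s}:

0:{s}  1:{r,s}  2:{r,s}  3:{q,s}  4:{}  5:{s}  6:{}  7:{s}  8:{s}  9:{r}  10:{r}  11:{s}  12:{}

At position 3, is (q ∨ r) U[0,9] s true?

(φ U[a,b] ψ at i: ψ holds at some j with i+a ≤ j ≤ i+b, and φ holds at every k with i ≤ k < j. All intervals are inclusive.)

Yes

Need some j in [3,12] with s, and (q ∨ r) at every k in [3,j-1].
  j=3: s holds; no prefix to check → satisfied.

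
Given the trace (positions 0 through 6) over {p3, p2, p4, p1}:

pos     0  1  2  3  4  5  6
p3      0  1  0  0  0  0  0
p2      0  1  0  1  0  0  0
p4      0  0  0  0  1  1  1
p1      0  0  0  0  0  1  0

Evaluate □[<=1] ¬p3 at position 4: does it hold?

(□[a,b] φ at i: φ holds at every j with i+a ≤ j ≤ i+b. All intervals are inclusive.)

Yes

Check ¬p3 at every j in [4,5]:
  j=4: true
  j=5: true
All positions satisfy it → formula holds.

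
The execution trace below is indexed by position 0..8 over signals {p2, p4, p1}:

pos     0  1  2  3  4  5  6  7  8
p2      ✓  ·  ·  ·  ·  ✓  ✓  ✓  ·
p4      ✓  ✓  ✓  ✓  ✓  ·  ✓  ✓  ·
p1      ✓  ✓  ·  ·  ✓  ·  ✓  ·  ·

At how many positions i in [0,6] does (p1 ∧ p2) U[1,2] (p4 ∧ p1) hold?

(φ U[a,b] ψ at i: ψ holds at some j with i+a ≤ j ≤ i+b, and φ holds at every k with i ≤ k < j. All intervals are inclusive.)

1

Evaluate at each i in [0,6]:
  i=0: ✓ (rhs at j=1; lhs holds on [0,0])
  i=1: ✗ (no rhs in [2,3])
  i=2: ✗ (lhs fails at k=2 before rhs at j=4)
  i=3: ✗ (lhs fails at k=3 before rhs at j=4)
  i=4: ✗ (lhs fails at k=4 before rhs at j=6)
  i=5: ✗ (lhs fails at k=5 before rhs at j=6)
  i=6: ✗ (no rhs in [7,8])
Positions where it holds: {0} → 1.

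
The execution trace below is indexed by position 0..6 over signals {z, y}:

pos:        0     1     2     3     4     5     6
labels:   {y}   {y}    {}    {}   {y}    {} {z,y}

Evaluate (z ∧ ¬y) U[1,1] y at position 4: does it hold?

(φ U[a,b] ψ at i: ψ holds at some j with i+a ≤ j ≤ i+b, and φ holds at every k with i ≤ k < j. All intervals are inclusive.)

Does not hold

Need some j in [5,5] with y, and (z ∧ ¬y) at every k in [4,j-1].
  j=5: y false.
No j in the window works → until fails.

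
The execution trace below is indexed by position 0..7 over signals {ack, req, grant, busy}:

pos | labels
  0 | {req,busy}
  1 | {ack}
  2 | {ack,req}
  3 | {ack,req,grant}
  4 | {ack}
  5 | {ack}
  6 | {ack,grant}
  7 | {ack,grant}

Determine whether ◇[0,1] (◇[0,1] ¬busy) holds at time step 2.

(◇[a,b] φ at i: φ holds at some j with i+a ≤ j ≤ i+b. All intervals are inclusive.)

Check ◇[0,1] ¬busy at each j in [2,3]:
  j=2: holds (witness at 2)
  j=3: holds (witness at 3)
Found at j=2 → formula holds.

Holds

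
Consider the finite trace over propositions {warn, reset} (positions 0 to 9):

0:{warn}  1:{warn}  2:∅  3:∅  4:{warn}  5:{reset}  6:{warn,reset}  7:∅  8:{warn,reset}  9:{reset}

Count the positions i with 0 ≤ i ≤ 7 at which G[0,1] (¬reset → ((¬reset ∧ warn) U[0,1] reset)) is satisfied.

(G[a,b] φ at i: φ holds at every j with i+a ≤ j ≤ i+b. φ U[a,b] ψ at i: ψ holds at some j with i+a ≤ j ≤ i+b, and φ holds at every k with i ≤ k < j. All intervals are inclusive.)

Evaluate at each i in [0,7]:
  i=0: ✗ (fails at j=0)
  i=1: ✗ (fails at j=1)
  i=2: ✗ (fails at j=2)
  i=3: ✗ (fails at j=3)
  i=4: ✓ (all of [4,5])
  i=5: ✓ (all of [5,6])
  i=6: ✗ (fails at j=7)
  i=7: ✗ (fails at j=7)
Positions where it holds: {4, 5} → 2.

2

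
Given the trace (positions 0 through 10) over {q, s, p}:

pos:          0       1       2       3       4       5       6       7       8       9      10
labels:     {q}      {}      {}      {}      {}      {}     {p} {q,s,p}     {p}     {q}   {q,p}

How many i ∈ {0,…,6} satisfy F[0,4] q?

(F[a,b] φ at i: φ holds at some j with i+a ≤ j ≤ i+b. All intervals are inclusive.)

Evaluate at each i in [0,6]:
  i=0: ✓ (witness j=0)
  i=1: ✗ (none in [1,5])
  i=2: ✗ (none in [2,6])
  i=3: ✓ (witness j=7)
  i=4: ✓ (witness j=7)
  i=5: ✓ (witness j=7)
  i=6: ✓ (witness j=7)
Positions where it holds: {0, 3, 4, 5, 6} → 5.

5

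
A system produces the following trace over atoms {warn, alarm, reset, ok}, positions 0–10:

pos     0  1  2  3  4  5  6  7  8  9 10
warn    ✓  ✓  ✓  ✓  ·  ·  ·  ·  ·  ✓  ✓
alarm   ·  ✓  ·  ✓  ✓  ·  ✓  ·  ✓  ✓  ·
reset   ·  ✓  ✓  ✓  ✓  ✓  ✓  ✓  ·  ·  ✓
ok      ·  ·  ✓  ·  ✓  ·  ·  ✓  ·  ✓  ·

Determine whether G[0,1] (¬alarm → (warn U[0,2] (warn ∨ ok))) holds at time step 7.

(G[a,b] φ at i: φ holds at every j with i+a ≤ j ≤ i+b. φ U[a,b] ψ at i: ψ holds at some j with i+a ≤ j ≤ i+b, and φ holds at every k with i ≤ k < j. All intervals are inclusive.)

True

Check (¬alarm → (warn U[0,2] (warn ∨ ok))) at every j in [7,8]:
  j=7: antecedent true; consequent holds → ✓
  j=8: antecedent false → ✓
All positions satisfy it → formula holds.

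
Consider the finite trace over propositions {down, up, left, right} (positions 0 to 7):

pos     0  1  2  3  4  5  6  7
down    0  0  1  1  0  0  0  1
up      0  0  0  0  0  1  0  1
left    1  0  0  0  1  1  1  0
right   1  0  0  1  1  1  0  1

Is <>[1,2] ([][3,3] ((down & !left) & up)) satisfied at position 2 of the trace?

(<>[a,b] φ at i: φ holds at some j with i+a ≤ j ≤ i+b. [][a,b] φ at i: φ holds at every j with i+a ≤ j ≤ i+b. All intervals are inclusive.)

Check [][3,3] ((down & !left) & up) at each j in [3,4]:
  j=3: fails at 6
  j=4: holds on [7,7]
Found at j=4 → formula holds.

Holds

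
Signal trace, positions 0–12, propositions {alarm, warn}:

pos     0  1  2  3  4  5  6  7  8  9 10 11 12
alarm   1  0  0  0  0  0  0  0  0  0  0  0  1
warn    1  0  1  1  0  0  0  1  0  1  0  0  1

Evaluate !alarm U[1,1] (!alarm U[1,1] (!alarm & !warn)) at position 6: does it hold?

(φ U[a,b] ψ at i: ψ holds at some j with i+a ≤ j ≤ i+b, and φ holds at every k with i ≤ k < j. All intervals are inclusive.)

Need some j in [7,7] with (!alarm U[1,1] (!alarm & !warn)), and !alarm at every k in [6,j-1].
  j=7: (!alarm U[1,1] (!alarm & !warn)) holds; !alarm holds at every k in [6,6] → satisfied.

Holds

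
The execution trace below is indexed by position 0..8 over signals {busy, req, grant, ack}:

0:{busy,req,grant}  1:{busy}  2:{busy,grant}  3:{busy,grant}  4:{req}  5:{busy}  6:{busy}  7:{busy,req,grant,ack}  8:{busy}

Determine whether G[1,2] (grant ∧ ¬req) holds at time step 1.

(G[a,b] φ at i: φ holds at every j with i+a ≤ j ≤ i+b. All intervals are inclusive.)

Yes

Check (grant ∧ ¬req) at every j in [2,3]:
  j=2: true
  j=3: true
All positions satisfy it → formula holds.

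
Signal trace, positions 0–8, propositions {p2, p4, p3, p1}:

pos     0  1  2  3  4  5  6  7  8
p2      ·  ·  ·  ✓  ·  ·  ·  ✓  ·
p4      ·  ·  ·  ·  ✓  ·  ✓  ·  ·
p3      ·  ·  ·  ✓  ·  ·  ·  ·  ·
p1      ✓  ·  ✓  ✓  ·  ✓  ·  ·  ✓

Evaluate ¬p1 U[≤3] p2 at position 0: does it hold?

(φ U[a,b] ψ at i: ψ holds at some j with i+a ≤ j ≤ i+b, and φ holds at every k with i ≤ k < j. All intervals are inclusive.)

False

Need some j in [0,3] with p2, and ¬p1 at every k in [0,j-1].
  j=0: p2 false.
  j=1: p2 false.
  j=2: p2 false.
  j=3: p2 holds, but ¬p1 fails at k=0 → not this j.
No j in the window works → until fails.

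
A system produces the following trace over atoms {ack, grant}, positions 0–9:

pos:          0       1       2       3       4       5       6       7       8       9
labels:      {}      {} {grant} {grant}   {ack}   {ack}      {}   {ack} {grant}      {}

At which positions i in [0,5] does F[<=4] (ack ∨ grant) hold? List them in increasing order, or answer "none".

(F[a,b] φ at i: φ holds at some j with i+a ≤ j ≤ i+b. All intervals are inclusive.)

0, 1, 2, 3, 4, 5

Evaluate at each i in [0,5]:
  i=0: ✓ (witness j=2)
  i=1: ✓ (witness j=2)
  i=2: ✓ (witness j=2)
  i=3: ✓ (witness j=3)
  i=4: ✓ (witness j=4)
  i=5: ✓ (witness j=5)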